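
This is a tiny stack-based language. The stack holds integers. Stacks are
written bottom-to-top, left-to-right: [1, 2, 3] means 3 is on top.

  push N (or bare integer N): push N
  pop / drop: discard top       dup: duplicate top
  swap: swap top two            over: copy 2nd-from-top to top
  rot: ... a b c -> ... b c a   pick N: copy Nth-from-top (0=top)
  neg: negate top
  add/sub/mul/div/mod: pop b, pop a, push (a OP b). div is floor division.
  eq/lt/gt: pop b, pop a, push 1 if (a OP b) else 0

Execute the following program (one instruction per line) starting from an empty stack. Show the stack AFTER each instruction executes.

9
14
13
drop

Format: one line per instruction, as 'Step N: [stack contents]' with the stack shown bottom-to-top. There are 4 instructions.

Step 1: [9]
Step 2: [9, 14]
Step 3: [9, 14, 13]
Step 4: [9, 14]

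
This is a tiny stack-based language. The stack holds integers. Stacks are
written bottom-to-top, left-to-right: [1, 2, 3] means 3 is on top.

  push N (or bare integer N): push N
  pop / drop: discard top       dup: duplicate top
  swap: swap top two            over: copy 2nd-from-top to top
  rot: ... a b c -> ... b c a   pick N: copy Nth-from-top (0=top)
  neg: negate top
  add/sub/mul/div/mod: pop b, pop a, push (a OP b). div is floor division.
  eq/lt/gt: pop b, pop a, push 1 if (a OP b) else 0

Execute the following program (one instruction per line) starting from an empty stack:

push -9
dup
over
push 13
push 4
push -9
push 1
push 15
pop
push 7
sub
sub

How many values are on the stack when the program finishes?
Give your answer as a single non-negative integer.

Answer: 6

Derivation:
After 'push -9': stack = [-9] (depth 1)
After 'dup': stack = [-9, -9] (depth 2)
After 'over': stack = [-9, -9, -9] (depth 3)
After 'push 13': stack = [-9, -9, -9, 13] (depth 4)
After 'push 4': stack = [-9, -9, -9, 13, 4] (depth 5)
After 'push -9': stack = [-9, -9, -9, 13, 4, -9] (depth 6)
After 'push 1': stack = [-9, -9, -9, 13, 4, -9, 1] (depth 7)
After 'push 15': stack = [-9, -9, -9, 13, 4, -9, 1, 15] (depth 8)
After 'pop': stack = [-9, -9, -9, 13, 4, -9, 1] (depth 7)
After 'push 7': stack = [-9, -9, -9, 13, 4, -9, 1, 7] (depth 8)
After 'sub': stack = [-9, -9, -9, 13, 4, -9, -6] (depth 7)
After 'sub': stack = [-9, -9, -9, 13, 4, -3] (depth 6)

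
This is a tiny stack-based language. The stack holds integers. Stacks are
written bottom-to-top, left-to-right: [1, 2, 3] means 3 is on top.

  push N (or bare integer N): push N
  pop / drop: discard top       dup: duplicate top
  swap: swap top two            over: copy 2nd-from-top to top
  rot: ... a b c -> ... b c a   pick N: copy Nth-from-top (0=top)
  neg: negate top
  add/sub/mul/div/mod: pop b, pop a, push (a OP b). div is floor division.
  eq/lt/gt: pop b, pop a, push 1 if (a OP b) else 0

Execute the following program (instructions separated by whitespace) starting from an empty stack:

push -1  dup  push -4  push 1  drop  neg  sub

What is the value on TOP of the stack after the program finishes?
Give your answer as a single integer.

Answer: -5

Derivation:
After 'push -1': [-1]
After 'dup': [-1, -1]
After 'push -4': [-1, -1, -4]
After 'push 1': [-1, -1, -4, 1]
After 'drop': [-1, -1, -4]
After 'neg': [-1, -1, 4]
After 'sub': [-1, -5]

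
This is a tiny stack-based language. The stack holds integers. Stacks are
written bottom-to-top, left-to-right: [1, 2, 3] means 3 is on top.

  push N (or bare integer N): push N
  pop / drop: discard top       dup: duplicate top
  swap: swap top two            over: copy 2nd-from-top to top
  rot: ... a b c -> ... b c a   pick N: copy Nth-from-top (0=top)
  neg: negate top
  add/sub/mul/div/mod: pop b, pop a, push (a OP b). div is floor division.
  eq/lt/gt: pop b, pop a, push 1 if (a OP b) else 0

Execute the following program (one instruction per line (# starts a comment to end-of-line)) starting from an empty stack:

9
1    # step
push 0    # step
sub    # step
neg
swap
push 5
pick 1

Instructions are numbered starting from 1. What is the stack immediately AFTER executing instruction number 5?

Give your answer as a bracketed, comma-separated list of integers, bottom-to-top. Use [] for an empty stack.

Step 1 ('9'): [9]
Step 2 ('1'): [9, 1]
Step 3 ('push 0'): [9, 1, 0]
Step 4 ('sub'): [9, 1]
Step 5 ('neg'): [9, -1]

Answer: [9, -1]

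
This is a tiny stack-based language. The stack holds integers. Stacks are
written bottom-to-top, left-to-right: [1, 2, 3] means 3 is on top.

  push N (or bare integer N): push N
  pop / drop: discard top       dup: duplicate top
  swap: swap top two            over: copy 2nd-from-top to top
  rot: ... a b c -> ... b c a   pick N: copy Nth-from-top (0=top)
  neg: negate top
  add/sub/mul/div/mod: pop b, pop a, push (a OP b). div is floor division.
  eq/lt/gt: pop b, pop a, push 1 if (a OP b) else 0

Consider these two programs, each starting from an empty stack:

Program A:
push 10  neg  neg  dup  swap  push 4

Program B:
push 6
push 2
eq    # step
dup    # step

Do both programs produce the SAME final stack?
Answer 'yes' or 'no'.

Program A trace:
  After 'push 10': [10]
  After 'neg': [-10]
  After 'neg': [10]
  After 'dup': [10, 10]
  After 'swap': [10, 10]
  After 'push 4': [10, 10, 4]
Program A final stack: [10, 10, 4]

Program B trace:
  After 'push 6': [6]
  After 'push 2': [6, 2]
  After 'eq': [0]
  After 'dup': [0, 0]
Program B final stack: [0, 0]
Same: no

Answer: no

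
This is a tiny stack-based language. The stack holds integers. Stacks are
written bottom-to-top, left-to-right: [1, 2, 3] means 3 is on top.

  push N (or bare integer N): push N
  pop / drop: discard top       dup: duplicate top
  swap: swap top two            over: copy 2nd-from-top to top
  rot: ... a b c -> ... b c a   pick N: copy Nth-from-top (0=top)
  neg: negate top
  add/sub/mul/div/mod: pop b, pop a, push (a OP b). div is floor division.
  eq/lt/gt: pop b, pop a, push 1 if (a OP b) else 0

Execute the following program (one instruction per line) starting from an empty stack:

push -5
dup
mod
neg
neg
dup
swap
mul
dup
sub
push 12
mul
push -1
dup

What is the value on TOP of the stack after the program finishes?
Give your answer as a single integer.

Answer: -1

Derivation:
After 'push -5': [-5]
After 'dup': [-5, -5]
After 'mod': [0]
After 'neg': [0]
After 'neg': [0]
After 'dup': [0, 0]
After 'swap': [0, 0]
After 'mul': [0]
After 'dup': [0, 0]
After 'sub': [0]
After 'push 12': [0, 12]
After 'mul': [0]
After 'push -1': [0, -1]
After 'dup': [0, -1, -1]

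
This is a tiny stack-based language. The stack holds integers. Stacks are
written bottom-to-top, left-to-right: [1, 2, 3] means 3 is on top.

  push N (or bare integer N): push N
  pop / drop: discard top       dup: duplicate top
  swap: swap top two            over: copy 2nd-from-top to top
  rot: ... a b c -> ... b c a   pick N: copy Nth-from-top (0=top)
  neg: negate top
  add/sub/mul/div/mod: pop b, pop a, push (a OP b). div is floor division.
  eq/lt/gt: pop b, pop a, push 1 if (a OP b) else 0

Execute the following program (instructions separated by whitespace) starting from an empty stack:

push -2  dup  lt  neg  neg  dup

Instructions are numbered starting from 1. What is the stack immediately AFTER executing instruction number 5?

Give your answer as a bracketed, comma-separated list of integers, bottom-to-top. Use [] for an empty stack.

Answer: [0]

Derivation:
Step 1 ('push -2'): [-2]
Step 2 ('dup'): [-2, -2]
Step 3 ('lt'): [0]
Step 4 ('neg'): [0]
Step 5 ('neg'): [0]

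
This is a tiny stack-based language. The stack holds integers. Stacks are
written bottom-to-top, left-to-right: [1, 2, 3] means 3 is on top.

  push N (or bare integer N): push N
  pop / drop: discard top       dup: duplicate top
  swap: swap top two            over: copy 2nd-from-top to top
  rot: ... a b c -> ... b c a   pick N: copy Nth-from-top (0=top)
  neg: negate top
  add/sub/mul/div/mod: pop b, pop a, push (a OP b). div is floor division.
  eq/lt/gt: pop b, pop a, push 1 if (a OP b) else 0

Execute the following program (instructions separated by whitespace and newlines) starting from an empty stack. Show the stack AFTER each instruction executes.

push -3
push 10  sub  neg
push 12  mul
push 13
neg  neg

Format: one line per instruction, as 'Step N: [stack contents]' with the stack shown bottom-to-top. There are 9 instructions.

Step 1: [-3]
Step 2: [-3, 10]
Step 3: [-13]
Step 4: [13]
Step 5: [13, 12]
Step 6: [156]
Step 7: [156, 13]
Step 8: [156, -13]
Step 9: [156, 13]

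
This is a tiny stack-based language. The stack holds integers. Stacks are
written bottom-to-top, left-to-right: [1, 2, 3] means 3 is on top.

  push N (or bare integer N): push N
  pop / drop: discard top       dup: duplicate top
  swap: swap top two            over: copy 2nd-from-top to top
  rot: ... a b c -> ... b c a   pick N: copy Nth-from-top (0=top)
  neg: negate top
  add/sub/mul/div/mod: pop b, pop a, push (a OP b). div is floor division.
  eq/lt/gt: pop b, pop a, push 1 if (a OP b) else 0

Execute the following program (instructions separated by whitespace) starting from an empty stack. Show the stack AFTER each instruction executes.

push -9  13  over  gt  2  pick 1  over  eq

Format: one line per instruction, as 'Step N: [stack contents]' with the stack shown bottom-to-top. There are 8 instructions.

Step 1: [-9]
Step 2: [-9, 13]
Step 3: [-9, 13, -9]
Step 4: [-9, 1]
Step 5: [-9, 1, 2]
Step 6: [-9, 1, 2, 1]
Step 7: [-9, 1, 2, 1, 2]
Step 8: [-9, 1, 2, 0]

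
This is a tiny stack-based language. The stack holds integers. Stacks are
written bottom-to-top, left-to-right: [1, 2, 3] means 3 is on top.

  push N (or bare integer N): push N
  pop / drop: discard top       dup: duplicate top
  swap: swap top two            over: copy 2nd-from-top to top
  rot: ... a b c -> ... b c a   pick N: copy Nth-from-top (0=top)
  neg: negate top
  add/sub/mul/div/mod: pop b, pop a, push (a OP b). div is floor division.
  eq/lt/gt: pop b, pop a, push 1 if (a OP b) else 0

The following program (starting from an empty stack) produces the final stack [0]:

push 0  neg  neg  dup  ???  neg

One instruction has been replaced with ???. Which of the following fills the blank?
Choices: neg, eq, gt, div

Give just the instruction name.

Stack before ???: [0, 0]
Stack after ???:  [0]
Checking each choice:
  neg: produces [0, 0]
  eq: produces [-1]
  gt: MATCH
  div: division by zero


Answer: gt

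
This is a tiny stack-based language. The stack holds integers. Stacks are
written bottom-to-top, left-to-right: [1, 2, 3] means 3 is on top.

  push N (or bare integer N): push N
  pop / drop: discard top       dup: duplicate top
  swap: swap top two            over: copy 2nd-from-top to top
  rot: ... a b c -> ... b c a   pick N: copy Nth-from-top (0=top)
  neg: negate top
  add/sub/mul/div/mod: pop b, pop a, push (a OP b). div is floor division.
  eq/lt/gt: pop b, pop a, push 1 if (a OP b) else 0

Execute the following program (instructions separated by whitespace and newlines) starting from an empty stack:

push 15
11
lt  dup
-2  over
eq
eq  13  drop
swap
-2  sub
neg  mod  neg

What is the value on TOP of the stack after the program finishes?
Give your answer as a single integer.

After 'push 15': [15]
After 'push 11': [15, 11]
After 'lt': [0]
After 'dup': [0, 0]
After 'push -2': [0, 0, -2]
After 'over': [0, 0, -2, 0]
After 'eq': [0, 0, 0]
After 'eq': [0, 1]
After 'push 13': [0, 1, 13]
After 'drop': [0, 1]
After 'swap': [1, 0]
After 'push -2': [1, 0, -2]
After 'sub': [1, 2]
After 'neg': [1, -2]
After 'mod': [-1]
After 'neg': [1]

Answer: 1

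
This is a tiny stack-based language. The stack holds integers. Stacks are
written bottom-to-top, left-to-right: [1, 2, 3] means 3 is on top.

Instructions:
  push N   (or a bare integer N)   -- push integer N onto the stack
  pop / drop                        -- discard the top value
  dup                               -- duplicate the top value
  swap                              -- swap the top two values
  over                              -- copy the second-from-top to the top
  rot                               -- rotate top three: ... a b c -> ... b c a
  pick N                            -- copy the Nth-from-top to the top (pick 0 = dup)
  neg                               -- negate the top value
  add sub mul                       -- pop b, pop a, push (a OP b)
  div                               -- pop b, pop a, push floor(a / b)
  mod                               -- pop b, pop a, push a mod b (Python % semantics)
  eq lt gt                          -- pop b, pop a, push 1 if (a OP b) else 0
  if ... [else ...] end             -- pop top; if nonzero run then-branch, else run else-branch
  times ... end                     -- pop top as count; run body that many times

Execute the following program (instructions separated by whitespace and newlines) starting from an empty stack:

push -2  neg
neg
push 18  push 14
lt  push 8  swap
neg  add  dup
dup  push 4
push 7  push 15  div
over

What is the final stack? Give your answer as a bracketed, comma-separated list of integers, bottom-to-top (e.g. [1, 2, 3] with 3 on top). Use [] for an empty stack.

Answer: [-2, 8, 8, 8, 4, 0, 4]

Derivation:
After 'push -2': [-2]
After 'neg': [2]
After 'neg': [-2]
After 'push 18': [-2, 18]
After 'push 14': [-2, 18, 14]
After 'lt': [-2, 0]
After 'push 8': [-2, 0, 8]
After 'swap': [-2, 8, 0]
After 'neg': [-2, 8, 0]
After 'add': [-2, 8]
After 'dup': [-2, 8, 8]
After 'dup': [-2, 8, 8, 8]
After 'push 4': [-2, 8, 8, 8, 4]
After 'push 7': [-2, 8, 8, 8, 4, 7]
After 'push 15': [-2, 8, 8, 8, 4, 7, 15]
After 'div': [-2, 8, 8, 8, 4, 0]
After 'over': [-2, 8, 8, 8, 4, 0, 4]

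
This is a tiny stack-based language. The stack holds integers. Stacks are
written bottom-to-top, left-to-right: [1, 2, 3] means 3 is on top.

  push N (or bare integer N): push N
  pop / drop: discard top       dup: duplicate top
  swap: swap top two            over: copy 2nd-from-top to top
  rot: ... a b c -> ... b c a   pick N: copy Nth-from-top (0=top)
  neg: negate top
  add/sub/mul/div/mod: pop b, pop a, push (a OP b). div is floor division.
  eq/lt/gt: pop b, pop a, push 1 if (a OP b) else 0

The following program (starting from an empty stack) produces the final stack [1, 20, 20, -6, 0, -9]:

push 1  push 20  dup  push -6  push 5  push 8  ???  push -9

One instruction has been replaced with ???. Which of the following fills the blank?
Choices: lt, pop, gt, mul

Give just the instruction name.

Stack before ???: [1, 20, 20, -6, 5, 8]
Stack after ???:  [1, 20, 20, -6, 0]
Checking each choice:
  lt: produces [1, 20, 20, -6, 1, -9]
  pop: produces [1, 20, 20, -6, 5, -9]
  gt: MATCH
  mul: produces [1, 20, 20, -6, 40, -9]


Answer: gt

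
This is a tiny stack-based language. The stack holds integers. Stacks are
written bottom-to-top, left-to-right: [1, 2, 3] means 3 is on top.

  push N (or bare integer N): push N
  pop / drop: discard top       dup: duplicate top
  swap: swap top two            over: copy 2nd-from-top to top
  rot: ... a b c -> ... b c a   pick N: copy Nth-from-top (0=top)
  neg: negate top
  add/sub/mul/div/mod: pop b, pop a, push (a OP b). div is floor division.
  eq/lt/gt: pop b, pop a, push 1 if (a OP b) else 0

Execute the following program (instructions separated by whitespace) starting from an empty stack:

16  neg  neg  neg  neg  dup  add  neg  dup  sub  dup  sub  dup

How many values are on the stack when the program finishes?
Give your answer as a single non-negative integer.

Answer: 2

Derivation:
After 'push 16': stack = [16] (depth 1)
After 'neg': stack = [-16] (depth 1)
After 'neg': stack = [16] (depth 1)
After 'neg': stack = [-16] (depth 1)
After 'neg': stack = [16] (depth 1)
After 'dup': stack = [16, 16] (depth 2)
After 'add': stack = [32] (depth 1)
After 'neg': stack = [-32] (depth 1)
After 'dup': stack = [-32, -32] (depth 2)
After 'sub': stack = [0] (depth 1)
After 'dup': stack = [0, 0] (depth 2)
After 'sub': stack = [0] (depth 1)
After 'dup': stack = [0, 0] (depth 2)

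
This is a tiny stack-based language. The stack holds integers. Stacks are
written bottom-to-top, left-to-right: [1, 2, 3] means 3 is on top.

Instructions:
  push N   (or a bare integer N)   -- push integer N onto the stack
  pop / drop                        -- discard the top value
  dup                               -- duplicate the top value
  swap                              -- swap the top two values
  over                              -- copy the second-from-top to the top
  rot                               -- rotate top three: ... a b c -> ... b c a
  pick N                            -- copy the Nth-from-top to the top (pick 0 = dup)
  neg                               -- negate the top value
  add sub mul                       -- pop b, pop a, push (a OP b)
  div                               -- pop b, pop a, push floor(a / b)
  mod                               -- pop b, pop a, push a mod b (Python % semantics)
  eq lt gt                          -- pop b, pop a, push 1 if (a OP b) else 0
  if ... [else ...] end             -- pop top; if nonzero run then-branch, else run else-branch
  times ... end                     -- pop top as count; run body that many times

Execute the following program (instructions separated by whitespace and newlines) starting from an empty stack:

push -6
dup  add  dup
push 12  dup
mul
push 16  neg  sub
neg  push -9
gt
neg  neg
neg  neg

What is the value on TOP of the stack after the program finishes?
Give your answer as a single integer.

Answer: 0

Derivation:
After 'push -6': [-6]
After 'dup': [-6, -6]
After 'add': [-12]
After 'dup': [-12, -12]
After 'push 12': [-12, -12, 12]
After 'dup': [-12, -12, 12, 12]
After 'mul': [-12, -12, 144]
After 'push 16': [-12, -12, 144, 16]
After 'neg': [-12, -12, 144, -16]
After 'sub': [-12, -12, 160]
After 'neg': [-12, -12, -160]
After 'push -9': [-12, -12, -160, -9]
After 'gt': [-12, -12, 0]
After 'neg': [-12, -12, 0]
After 'neg': [-12, -12, 0]
After 'neg': [-12, -12, 0]
After 'neg': [-12, -12, 0]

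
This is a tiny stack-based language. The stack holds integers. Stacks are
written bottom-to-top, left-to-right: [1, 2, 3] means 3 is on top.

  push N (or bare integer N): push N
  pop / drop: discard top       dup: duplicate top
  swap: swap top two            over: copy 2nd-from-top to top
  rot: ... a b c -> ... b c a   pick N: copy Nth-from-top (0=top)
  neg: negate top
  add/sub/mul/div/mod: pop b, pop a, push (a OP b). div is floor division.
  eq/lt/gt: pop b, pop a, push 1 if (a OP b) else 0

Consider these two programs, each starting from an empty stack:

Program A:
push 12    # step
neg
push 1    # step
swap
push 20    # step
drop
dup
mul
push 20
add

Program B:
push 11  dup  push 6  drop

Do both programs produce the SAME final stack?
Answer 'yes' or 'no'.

Answer: no

Derivation:
Program A trace:
  After 'push 12': [12]
  After 'neg': [-12]
  After 'push 1': [-12, 1]
  After 'swap': [1, -12]
  After 'push 20': [1, -12, 20]
  After 'drop': [1, -12]
  After 'dup': [1, -12, -12]
  After 'mul': [1, 144]
  After 'push 20': [1, 144, 20]
  After 'add': [1, 164]
Program A final stack: [1, 164]

Program B trace:
  After 'push 11': [11]
  After 'dup': [11, 11]
  After 'push 6': [11, 11, 6]
  After 'drop': [11, 11]
Program B final stack: [11, 11]
Same: no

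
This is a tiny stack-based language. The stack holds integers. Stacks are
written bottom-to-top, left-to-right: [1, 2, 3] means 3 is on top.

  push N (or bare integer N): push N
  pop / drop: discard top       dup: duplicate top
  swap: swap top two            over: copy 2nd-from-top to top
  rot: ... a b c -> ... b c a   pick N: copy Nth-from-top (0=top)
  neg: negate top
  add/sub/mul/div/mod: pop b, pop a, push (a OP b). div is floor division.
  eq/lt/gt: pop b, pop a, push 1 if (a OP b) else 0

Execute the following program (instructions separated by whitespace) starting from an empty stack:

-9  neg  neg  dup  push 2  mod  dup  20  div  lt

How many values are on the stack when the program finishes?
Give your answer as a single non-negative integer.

After 'push -9': stack = [-9] (depth 1)
After 'neg': stack = [9] (depth 1)
After 'neg': stack = [-9] (depth 1)
After 'dup': stack = [-9, -9] (depth 2)
After 'push 2': stack = [-9, -9, 2] (depth 3)
After 'mod': stack = [-9, 1] (depth 2)
After 'dup': stack = [-9, 1, 1] (depth 3)
After 'push 20': stack = [-9, 1, 1, 20] (depth 4)
After 'div': stack = [-9, 1, 0] (depth 3)
After 'lt': stack = [-9, 0] (depth 2)

Answer: 2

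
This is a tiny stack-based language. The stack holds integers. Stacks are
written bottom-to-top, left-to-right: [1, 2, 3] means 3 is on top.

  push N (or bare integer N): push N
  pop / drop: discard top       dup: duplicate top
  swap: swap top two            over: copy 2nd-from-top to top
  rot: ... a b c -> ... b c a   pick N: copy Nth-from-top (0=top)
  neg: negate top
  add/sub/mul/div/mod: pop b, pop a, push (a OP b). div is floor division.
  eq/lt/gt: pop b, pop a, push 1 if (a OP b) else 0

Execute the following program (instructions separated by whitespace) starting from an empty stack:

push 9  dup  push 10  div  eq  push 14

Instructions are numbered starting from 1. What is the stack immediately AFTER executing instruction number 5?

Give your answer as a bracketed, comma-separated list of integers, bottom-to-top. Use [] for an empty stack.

Answer: [0]

Derivation:
Step 1 ('push 9'): [9]
Step 2 ('dup'): [9, 9]
Step 3 ('push 10'): [9, 9, 10]
Step 4 ('div'): [9, 0]
Step 5 ('eq'): [0]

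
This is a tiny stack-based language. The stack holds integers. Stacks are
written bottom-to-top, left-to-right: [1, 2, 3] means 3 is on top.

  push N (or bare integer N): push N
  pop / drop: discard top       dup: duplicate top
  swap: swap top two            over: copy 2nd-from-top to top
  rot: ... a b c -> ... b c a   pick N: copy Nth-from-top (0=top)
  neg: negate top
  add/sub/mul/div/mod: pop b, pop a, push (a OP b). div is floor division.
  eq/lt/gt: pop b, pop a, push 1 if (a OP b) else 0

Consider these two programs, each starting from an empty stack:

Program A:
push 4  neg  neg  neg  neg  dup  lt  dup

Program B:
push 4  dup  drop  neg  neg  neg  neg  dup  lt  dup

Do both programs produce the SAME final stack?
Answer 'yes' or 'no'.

Program A trace:
  After 'push 4': [4]
  After 'neg': [-4]
  After 'neg': [4]
  After 'neg': [-4]
  After 'neg': [4]
  After 'dup': [4, 4]
  After 'lt': [0]
  After 'dup': [0, 0]
Program A final stack: [0, 0]

Program B trace:
  After 'push 4': [4]
  After 'dup': [4, 4]
  After 'drop': [4]
  After 'neg': [-4]
  After 'neg': [4]
  After 'neg': [-4]
  After 'neg': [4]
  After 'dup': [4, 4]
  After 'lt': [0]
  After 'dup': [0, 0]
Program B final stack: [0, 0]
Same: yes

Answer: yes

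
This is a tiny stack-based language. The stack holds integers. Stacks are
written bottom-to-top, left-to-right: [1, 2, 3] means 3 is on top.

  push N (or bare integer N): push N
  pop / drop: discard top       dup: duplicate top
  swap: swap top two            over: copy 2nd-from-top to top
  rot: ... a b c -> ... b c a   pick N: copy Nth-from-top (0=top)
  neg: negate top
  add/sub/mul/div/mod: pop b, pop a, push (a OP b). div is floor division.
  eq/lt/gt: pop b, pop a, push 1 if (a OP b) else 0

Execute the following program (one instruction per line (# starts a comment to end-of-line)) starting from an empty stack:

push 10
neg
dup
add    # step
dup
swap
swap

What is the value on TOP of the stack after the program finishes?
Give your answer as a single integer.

After 'push 10': [10]
After 'neg': [-10]
After 'dup': [-10, -10]
After 'add': [-20]
After 'dup': [-20, -20]
After 'swap': [-20, -20]
After 'swap': [-20, -20]

Answer: -20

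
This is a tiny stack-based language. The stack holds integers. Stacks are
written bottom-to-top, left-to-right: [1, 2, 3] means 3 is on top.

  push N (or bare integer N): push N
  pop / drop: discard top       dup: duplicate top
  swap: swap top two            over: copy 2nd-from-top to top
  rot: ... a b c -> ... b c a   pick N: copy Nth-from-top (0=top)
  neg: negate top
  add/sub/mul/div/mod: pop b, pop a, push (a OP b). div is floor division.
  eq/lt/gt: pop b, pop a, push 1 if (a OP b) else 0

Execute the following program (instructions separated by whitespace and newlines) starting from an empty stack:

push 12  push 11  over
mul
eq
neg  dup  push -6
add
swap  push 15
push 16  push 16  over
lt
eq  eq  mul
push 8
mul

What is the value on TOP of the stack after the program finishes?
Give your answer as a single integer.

Answer: 0

Derivation:
After 'push 12': [12]
After 'push 11': [12, 11]
After 'over': [12, 11, 12]
After 'mul': [12, 132]
After 'eq': [0]
After 'neg': [0]
After 'dup': [0, 0]
After 'push -6': [0, 0, -6]
After 'add': [0, -6]
After 'swap': [-6, 0]
After 'push 15': [-6, 0, 15]
After 'push 16': [-6, 0, 15, 16]
After 'push 16': [-6, 0, 15, 16, 16]
After 'over': [-6, 0, 15, 16, 16, 16]
After 'lt': [-6, 0, 15, 16, 0]
After 'eq': [-6, 0, 15, 0]
After 'eq': [-6, 0, 0]
After 'mul': [-6, 0]
After 'push 8': [-6, 0, 8]
After 'mul': [-6, 0]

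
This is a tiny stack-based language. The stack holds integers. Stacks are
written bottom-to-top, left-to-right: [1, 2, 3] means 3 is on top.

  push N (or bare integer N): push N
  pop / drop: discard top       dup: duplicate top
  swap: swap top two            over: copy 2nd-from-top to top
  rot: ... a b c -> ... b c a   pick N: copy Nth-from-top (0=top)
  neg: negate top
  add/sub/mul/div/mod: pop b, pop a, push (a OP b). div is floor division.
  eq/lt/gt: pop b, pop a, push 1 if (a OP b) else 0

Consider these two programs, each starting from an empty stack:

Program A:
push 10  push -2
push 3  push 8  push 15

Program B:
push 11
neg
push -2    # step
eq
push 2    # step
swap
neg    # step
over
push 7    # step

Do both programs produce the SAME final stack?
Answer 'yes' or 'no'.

Answer: no

Derivation:
Program A trace:
  After 'push 10': [10]
  After 'push -2': [10, -2]
  After 'push 3': [10, -2, 3]
  After 'push 8': [10, -2, 3, 8]
  After 'push 15': [10, -2, 3, 8, 15]
Program A final stack: [10, -2, 3, 8, 15]

Program B trace:
  After 'push 11': [11]
  After 'neg': [-11]
  After 'push -2': [-11, -2]
  After 'eq': [0]
  After 'push 2': [0, 2]
  After 'swap': [2, 0]
  After 'neg': [2, 0]
  After 'over': [2, 0, 2]
  After 'push 7': [2, 0, 2, 7]
Program B final stack: [2, 0, 2, 7]
Same: no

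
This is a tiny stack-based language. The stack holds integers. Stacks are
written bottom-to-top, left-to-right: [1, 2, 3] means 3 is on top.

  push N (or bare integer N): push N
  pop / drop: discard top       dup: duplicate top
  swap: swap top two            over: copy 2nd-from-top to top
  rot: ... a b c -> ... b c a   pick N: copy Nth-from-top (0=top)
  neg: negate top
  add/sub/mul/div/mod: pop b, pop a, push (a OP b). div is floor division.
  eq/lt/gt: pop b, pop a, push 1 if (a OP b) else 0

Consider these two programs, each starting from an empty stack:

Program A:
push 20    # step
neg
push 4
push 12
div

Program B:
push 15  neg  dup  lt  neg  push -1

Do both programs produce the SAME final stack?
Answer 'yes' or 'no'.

Program A trace:
  After 'push 20': [20]
  After 'neg': [-20]
  After 'push 4': [-20, 4]
  After 'push 12': [-20, 4, 12]
  After 'div': [-20, 0]
Program A final stack: [-20, 0]

Program B trace:
  After 'push 15': [15]
  After 'neg': [-15]
  After 'dup': [-15, -15]
  After 'lt': [0]
  After 'neg': [0]
  After 'push -1': [0, -1]
Program B final stack: [0, -1]
Same: no

Answer: no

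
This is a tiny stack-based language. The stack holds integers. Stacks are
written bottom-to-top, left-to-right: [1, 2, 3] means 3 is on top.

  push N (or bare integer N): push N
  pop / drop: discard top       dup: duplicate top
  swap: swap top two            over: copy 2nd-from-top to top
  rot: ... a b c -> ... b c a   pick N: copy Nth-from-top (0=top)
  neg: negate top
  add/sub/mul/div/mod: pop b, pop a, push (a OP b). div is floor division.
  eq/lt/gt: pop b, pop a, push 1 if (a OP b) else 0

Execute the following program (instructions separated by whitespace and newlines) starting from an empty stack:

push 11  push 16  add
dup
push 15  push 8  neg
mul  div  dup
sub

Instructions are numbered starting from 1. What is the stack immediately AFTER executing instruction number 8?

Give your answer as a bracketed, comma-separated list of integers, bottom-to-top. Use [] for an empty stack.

Step 1 ('push 11'): [11]
Step 2 ('push 16'): [11, 16]
Step 3 ('add'): [27]
Step 4 ('dup'): [27, 27]
Step 5 ('push 15'): [27, 27, 15]
Step 6 ('push 8'): [27, 27, 15, 8]
Step 7 ('neg'): [27, 27, 15, -8]
Step 8 ('mul'): [27, 27, -120]

Answer: [27, 27, -120]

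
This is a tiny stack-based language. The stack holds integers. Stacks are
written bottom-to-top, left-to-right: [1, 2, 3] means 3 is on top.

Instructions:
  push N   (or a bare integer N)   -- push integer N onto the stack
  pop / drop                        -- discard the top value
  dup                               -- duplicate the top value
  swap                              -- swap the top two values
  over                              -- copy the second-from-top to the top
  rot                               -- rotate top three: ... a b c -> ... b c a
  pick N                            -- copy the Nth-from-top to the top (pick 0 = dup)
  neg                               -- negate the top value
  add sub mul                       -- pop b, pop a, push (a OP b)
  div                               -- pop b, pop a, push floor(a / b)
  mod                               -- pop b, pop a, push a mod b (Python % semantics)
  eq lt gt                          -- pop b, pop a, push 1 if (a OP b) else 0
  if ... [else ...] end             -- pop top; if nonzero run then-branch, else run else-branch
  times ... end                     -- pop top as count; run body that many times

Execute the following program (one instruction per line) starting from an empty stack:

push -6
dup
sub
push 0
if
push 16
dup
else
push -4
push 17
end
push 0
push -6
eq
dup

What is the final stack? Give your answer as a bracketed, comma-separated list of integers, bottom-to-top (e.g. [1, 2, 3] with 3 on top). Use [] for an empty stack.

After 'push -6': [-6]
After 'dup': [-6, -6]
After 'sub': [0]
After 'push 0': [0, 0]
After 'if': [0]
After 'push -4': [0, -4]
After 'push 17': [0, -4, 17]
After 'push 0': [0, -4, 17, 0]
After 'push -6': [0, -4, 17, 0, -6]
After 'eq': [0, -4, 17, 0]
After 'dup': [0, -4, 17, 0, 0]

Answer: [0, -4, 17, 0, 0]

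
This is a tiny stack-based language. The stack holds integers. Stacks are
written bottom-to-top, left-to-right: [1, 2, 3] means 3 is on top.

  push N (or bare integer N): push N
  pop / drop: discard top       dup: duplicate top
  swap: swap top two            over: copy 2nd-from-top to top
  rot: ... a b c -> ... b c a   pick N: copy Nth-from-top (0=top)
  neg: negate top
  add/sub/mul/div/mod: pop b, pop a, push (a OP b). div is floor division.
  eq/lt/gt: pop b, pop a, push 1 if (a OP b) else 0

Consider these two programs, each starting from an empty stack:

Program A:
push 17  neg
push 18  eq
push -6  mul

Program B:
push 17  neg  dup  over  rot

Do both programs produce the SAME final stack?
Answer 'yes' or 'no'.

Program A trace:
  After 'push 17': [17]
  After 'neg': [-17]
  After 'push 18': [-17, 18]
  After 'eq': [0]
  After 'push -6': [0, -6]
  After 'mul': [0]
Program A final stack: [0]

Program B trace:
  After 'push 17': [17]
  After 'neg': [-17]
  After 'dup': [-17, -17]
  After 'over': [-17, -17, -17]
  After 'rot': [-17, -17, -17]
Program B final stack: [-17, -17, -17]
Same: no

Answer: no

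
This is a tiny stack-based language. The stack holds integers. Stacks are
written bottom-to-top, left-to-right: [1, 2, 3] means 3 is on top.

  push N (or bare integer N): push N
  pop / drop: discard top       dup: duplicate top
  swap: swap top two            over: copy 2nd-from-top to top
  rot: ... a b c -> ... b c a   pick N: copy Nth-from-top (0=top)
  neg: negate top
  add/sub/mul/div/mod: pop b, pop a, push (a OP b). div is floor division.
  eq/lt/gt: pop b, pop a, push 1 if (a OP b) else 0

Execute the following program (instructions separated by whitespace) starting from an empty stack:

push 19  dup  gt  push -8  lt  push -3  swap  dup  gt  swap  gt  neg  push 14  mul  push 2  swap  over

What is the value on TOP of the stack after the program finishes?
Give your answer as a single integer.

After 'push 19': [19]
After 'dup': [19, 19]
After 'gt': [0]
After 'push -8': [0, -8]
After 'lt': [0]
After 'push -3': [0, -3]
After 'swap': [-3, 0]
After 'dup': [-3, 0, 0]
After 'gt': [-3, 0]
After 'swap': [0, -3]
After 'gt': [1]
After 'neg': [-1]
After 'push 14': [-1, 14]
After 'mul': [-14]
After 'push 2': [-14, 2]
After 'swap': [2, -14]
After 'over': [2, -14, 2]

Answer: 2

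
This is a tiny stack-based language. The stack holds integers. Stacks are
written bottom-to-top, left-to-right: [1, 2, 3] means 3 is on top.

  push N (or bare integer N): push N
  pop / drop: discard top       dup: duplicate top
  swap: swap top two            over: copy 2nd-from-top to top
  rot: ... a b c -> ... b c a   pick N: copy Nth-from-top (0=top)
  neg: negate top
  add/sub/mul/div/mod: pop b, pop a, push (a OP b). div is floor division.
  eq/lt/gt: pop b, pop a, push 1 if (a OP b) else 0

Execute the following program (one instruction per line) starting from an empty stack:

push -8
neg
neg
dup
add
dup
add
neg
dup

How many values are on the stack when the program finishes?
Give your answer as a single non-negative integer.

Answer: 2

Derivation:
After 'push -8': stack = [-8] (depth 1)
After 'neg': stack = [8] (depth 1)
After 'neg': stack = [-8] (depth 1)
After 'dup': stack = [-8, -8] (depth 2)
After 'add': stack = [-16] (depth 1)
After 'dup': stack = [-16, -16] (depth 2)
After 'add': stack = [-32] (depth 1)
After 'neg': stack = [32] (depth 1)
After 'dup': stack = [32, 32] (depth 2)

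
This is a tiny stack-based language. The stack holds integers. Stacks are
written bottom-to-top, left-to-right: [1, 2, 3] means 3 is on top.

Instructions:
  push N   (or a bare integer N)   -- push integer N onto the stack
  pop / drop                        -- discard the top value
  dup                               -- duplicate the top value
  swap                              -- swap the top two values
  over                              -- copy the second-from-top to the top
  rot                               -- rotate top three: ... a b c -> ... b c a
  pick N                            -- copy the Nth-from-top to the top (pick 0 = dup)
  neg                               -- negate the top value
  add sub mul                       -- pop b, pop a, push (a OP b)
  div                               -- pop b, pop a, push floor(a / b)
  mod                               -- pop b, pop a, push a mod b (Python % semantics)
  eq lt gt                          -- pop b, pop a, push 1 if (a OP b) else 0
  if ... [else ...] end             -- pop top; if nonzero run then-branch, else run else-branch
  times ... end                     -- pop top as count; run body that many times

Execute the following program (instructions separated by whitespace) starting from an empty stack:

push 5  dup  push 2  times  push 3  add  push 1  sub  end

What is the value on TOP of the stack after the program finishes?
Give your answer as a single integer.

After 'push 5': [5]
After 'dup': [5, 5]
After 'push 2': [5, 5, 2]
After 'times': [5, 5]
After 'push 3': [5, 5, 3]
After 'add': [5, 8]
After 'push 1': [5, 8, 1]
After 'sub': [5, 7]
After 'push 3': [5, 7, 3]
After 'add': [5, 10]
After 'push 1': [5, 10, 1]
After 'sub': [5, 9]

Answer: 9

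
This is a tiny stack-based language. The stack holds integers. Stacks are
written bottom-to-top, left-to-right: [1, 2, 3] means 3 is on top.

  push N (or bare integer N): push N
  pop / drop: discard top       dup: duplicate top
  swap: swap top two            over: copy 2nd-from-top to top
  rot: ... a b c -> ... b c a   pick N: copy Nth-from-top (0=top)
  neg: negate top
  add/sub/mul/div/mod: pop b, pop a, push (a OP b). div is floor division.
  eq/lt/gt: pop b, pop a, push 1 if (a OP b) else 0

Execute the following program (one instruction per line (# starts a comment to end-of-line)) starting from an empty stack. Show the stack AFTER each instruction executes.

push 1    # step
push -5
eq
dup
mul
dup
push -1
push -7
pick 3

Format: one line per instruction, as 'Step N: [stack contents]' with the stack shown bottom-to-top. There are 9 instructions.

Step 1: [1]
Step 2: [1, -5]
Step 3: [0]
Step 4: [0, 0]
Step 5: [0]
Step 6: [0, 0]
Step 7: [0, 0, -1]
Step 8: [0, 0, -1, -7]
Step 9: [0, 0, -1, -7, 0]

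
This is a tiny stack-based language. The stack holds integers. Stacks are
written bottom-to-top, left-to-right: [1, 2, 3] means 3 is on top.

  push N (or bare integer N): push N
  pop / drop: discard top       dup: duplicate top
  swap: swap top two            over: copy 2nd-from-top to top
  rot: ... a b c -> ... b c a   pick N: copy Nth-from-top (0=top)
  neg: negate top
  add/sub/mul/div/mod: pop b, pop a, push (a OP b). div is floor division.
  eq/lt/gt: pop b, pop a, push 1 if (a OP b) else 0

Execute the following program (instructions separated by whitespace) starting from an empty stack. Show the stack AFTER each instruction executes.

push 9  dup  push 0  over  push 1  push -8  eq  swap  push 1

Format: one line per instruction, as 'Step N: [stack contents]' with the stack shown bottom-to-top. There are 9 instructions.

Step 1: [9]
Step 2: [9, 9]
Step 3: [9, 9, 0]
Step 4: [9, 9, 0, 9]
Step 5: [9, 9, 0, 9, 1]
Step 6: [9, 9, 0, 9, 1, -8]
Step 7: [9, 9, 0, 9, 0]
Step 8: [9, 9, 0, 0, 9]
Step 9: [9, 9, 0, 0, 9, 1]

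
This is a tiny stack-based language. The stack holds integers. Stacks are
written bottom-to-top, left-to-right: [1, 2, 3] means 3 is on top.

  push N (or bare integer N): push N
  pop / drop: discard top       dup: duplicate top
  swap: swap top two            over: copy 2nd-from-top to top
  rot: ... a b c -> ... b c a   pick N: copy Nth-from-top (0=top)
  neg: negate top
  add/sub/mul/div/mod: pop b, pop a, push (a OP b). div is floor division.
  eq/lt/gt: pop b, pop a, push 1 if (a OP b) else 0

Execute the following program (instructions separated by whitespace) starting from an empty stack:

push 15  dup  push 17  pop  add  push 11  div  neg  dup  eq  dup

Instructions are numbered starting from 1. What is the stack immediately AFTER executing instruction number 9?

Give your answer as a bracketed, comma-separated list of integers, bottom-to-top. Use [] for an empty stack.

Step 1 ('push 15'): [15]
Step 2 ('dup'): [15, 15]
Step 3 ('push 17'): [15, 15, 17]
Step 4 ('pop'): [15, 15]
Step 5 ('add'): [30]
Step 6 ('push 11'): [30, 11]
Step 7 ('div'): [2]
Step 8 ('neg'): [-2]
Step 9 ('dup'): [-2, -2]

Answer: [-2, -2]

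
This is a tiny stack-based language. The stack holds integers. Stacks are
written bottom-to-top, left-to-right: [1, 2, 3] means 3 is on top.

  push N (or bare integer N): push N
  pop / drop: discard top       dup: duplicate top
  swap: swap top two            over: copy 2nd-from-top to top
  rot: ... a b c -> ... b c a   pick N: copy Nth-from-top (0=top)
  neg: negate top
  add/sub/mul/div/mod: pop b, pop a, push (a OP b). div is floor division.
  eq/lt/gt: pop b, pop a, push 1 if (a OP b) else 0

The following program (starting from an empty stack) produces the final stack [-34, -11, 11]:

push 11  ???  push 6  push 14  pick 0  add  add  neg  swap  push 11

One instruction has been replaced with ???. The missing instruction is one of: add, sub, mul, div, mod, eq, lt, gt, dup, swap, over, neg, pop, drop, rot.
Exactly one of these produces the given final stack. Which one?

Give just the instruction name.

Stack before ???: [11]
Stack after ???:  [-11]
The instruction that transforms [11] -> [-11] is: neg

Answer: neg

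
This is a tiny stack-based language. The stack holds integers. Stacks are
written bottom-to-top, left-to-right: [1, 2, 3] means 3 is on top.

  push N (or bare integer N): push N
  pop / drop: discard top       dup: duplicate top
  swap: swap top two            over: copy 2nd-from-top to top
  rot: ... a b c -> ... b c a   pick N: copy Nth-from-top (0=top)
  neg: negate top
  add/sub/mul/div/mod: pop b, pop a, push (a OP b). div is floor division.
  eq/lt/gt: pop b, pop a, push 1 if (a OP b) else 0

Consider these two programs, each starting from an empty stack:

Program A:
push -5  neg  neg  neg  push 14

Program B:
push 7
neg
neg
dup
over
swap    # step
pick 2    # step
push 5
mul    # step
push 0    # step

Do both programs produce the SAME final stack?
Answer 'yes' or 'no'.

Program A trace:
  After 'push -5': [-5]
  After 'neg': [5]
  After 'neg': [-5]
  After 'neg': [5]
  After 'push 14': [5, 14]
Program A final stack: [5, 14]

Program B trace:
  After 'push 7': [7]
  After 'neg': [-7]
  After 'neg': [7]
  After 'dup': [7, 7]
  After 'over': [7, 7, 7]
  After 'swap': [7, 7, 7]
  After 'pick 2': [7, 7, 7, 7]
  After 'push 5': [7, 7, 7, 7, 5]
  After 'mul': [7, 7, 7, 35]
  After 'push 0': [7, 7, 7, 35, 0]
Program B final stack: [7, 7, 7, 35, 0]
Same: no

Answer: no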